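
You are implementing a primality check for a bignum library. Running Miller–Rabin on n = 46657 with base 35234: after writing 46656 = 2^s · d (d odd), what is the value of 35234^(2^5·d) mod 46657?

n − 1 = 46656 = 2^6 · 729, so s = 6 and d = 729.
x_0 = 35234^729 mod 46657 = 25531.
x_1 = 25531^2 mod 46657 = 33671.
x_2 = 33671^2 mod 46657 = 17798.
x_3 = 17798^2 mod 46657 = 14431.
x_4 = 14431^2 mod 46657 = 23570.
x_5 = 23570^2 mod 46657 = 1.

1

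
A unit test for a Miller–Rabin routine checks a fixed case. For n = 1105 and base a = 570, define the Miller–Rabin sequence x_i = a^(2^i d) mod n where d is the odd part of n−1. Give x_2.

n − 1 = 1104 = 2^4 · 69, so s = 4 and d = 69.
x_0 = 570^69 mod 1105 = 450.
x_1 = 450^2 mod 1105 = 285.
x_2 = 285^2 mod 1105 = 560.

560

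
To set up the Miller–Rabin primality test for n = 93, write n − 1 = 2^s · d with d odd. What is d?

23

Halving: 92 → 46 → 23; 23 is odd.
So 92 = 2^2 · 23.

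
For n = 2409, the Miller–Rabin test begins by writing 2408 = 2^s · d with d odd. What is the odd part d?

Halving: 2408 → 1204 → 602 → 301; 301 is odd.
So 2408 = 2^3 · 301.

301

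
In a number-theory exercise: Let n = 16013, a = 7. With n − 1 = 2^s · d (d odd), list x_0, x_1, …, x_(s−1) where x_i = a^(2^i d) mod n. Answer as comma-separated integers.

570, 4640

n − 1 = 16012 = 2^2 · 4003, so s = 2 and d = 4003.
x_0 = 7^4003 mod 16013 = 570.
x_1 = 570^2 mod 16013 = 4640.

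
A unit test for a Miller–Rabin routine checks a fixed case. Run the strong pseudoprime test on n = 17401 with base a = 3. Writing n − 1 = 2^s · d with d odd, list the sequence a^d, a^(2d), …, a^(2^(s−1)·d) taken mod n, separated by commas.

15857, 17400, 1

n − 1 = 17400 = 2^3 · 2175, so s = 3 and d = 2175.
x_0 = 3^2175 mod 17401 = 15857.
x_1 = 15857^2 mod 17401 = 17400.
x_2 = 17400^2 mod 17401 = 1.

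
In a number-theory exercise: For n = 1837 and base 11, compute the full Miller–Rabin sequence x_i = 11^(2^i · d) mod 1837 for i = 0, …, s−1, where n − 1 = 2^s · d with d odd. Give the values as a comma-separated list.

n − 1 = 1836 = 2^2 · 459, so s = 2 and d = 459.
x_0 = 11^459 mod 1837 = 550.
x_1 = 550^2 mod 1837 = 1232.

550, 1232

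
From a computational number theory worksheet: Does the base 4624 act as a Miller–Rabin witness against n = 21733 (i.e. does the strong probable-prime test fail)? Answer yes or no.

n − 1 = 21732 = 2^2 · 5433, so s = 2 and d = 5433.
By repeated squaring, 4624^5433 ≡ 13569 (mod 21733).
x_0 = 4624^5433 mod 21733 = 13569.
x_0 is neither 1 nor 21732, so continue squaring.
x_1 = 13569^2 mod 21733 = 17518.
Reached i = s−1 = 1 without hitting −1: 4624 is a Miller–Rabin witness and 21733 is composite.

yes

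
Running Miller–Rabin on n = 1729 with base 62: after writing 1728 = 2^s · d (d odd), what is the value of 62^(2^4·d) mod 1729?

1

n − 1 = 1728 = 2^6 · 27, so s = 6 and d = 27.
Repeated squaring mod 1729: 62^1 ≡ 62, 62^2 ≡ 386, 62^4 ≡ 302, 62^8 ≡ 1296, 62^16 ≡ 757.
27 = 16 + 8 + 2 + 1, so 62^27 ≡ 757·1296·386·62 ≡ 818 (mod 1729).
x_0 = 818.
x_1 = 818^2 mod 1729 = 1.
x_2 = 1^2 mod 1729 = 1.
x_3 = 1^2 mod 1729 = 1.
x_4 = 1^2 mod 1729 = 1.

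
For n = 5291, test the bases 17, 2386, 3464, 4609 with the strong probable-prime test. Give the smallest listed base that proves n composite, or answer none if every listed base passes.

17

n − 1 = 5290 = 2^1 · 2645, so s = 1 and d = 2645.
Base 17: x_0 = 17^2645 mod 5291 = 4157. x_0 ∉ {1, 5290} and s = 1, so 17 is a Miller–Rabin witness and 5291 is composite.
Base 2386: x_0 = 2386^2645 mod 5291 = 76. x_0 ∉ {1, 5290} and s = 1, so 2386 is a Miller–Rabin witness and 5291 is composite.
Base 3464: x_0 = 3464^2645 mod 5291 = 3486. x_0 ∉ {1, 5290} and s = 1, so 3464 is a Miller–Rabin witness and 5291 is composite.
Base 4609: x_0 = 4609^2645 mod 5291 = 1584. x_0 ∉ {1, 5290} and s = 1, so 4609 is a Miller–Rabin witness and 5291 is composite.
The smallest witness among the given bases is 17.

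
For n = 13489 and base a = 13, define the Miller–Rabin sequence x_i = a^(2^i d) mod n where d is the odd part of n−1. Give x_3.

n − 1 = 13488 = 2^4 · 843, so s = 4 and d = 843.
x_0 = 13^843 mod 13489 = 4780.
x_1 = 4780^2 mod 13489 = 11523.
x_2 = 11523^2 mod 13489 = 7302.
x_3 = 7302^2 mod 13489 = 10676.

10676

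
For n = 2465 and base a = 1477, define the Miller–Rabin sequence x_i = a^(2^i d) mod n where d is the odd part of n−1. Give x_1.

n − 1 = 2464 = 2^5 · 77, so s = 5 and d = 77.
By repeated squaring, 1477^77 ≡ 2042 (mod 2465).
x_0 = 2042.
x_1 = 2042^2 mod 2465 = 1449.

1449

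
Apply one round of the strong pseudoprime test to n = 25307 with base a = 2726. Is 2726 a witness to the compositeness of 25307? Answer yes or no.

n − 1 = 25306 = 2^1 · 12653, so s = 1 and d = 12653.
x_0 = 2726^12653 mod 25307 = 25306.
x_0 = 25306 ≡ −1, so 2726 is not a witness.

no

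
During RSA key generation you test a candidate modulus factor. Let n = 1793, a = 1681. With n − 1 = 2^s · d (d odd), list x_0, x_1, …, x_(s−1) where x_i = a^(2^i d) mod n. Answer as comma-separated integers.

n − 1 = 1792 = 2^8 · 7, so s = 8 and d = 7.
x_0 = 1681^7 mod 1793 = 763.
x_1 = 763^2 mod 1793 = 1237.
x_2 = 1237^2 mod 1793 = 740.
x_3 = 740^2 mod 1793 = 735.
x_4 = 735^2 mod 1793 = 532.
x_5 = 532^2 mod 1793 = 1523.
x_6 = 1523^2 mod 1793 = 1180.
x_7 = 1180^2 mod 1793 = 1032.

763, 1237, 740, 735, 532, 1523, 1180, 1032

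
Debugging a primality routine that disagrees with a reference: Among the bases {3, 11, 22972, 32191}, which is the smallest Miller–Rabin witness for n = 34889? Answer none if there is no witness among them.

n − 1 = 34888 = 2^3 · 4361, so s = 3 and d = 4361.
Base 3: x_0 = 3^4361 mod 34889 = 577. x_0 is neither 1 nor 34888, so continue squaring. x_1 = 577^2 mod 34889 = 18928. x_2 = 18928^2 mod 34889 = 28932. Reached i = s−1 = 2 without hitting −1: 3 is a Miller–Rabin witness and 34889 is composite.
Base 11: x_0 = 11^4361 mod 34889 = 4078. x_0 is neither 1 nor 34888, so continue squaring. x_1 = 4078^2 mod 34889 = 22920. x_2 = 22920^2 mod 34889 = 2727. Reached i = s−1 = 2 without hitting −1: 11 is a Miller–Rabin witness and 34889 is composite.
Base 22972: x_0 = 22972^4361 mod 34889 = 7017. x_0 is neither 1 nor 34888, so continue squaring. x_1 = 7017^2 mod 34889 = 9910. x_2 = 9910^2 mod 34889 = 30454. Reached i = s−1 = 2 without hitting −1: 22972 is a Miller–Rabin witness and 34889 is composite.
Base 32191: x_0 = 32191^4361 mod 34889 = 21578. x_0 is neither 1 nor 34888, so continue squaring. x_1 = 21578^2 mod 34889 = 16379. x_2 = 16379^2 mod 34889 = 10120. Reached i = s−1 = 2 without hitting −1: 32191 is a Miller–Rabin witness and 34889 is composite.
The smallest witness among the given bases is 3.

3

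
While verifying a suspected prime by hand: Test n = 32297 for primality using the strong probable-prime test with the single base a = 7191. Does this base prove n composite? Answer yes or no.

n − 1 = 32296 = 2^3 · 4037, so s = 3 and d = 4037.
x_0 = 7191^4037 mod 32297 = 11474.
x_0 is neither 1 nor 32296, so continue squaring.
x_1 = 11474^2 mod 32297 = 10104.
x_2 = 10104^2 mod 32297 = 32296.
x_2 ≡ −1, so 7191 is not a witness.

no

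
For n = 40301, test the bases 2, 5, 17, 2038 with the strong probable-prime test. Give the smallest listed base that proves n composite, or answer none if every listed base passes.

n − 1 = 40300 = 2^2 · 10075, so s = 2 and d = 10075.
Base 2: x_0 = 2^10075 mod 40301 = 22188. x_0 is neither 1 nor 40300, so continue squaring. x_1 = 22188^2 mod 40301 = 30629. Reached i = s−1 = 1 without hitting −1: 2 is a Miller–Rabin witness and 40301 is composite.
Base 5: x_0 = 5^10075 mod 40301 = 38460. x_0 is neither 1 nor 40300, so continue squaring. x_1 = 38460^2 mod 40301 = 3997. Reached i = s−1 = 1 without hitting −1: 5 is a Miller–Rabin witness and 40301 is composite.
Base 17: x_0 = 17^10075 mod 40301 = 33388. x_0 is neither 1 nor 40300, so continue squaring. x_1 = 33388^2 mod 40301 = 32884. Reached i = s−1 = 1 without hitting −1: 17 is a Miller–Rabin witness and 40301 is composite.
Base 2038: x_0 = 2038^10075 mod 40301 = 5951. x_0 is neither 1 nor 40300, so continue squaring. x_1 = 5951^2 mod 40301 = 30123. Reached i = s−1 = 1 without hitting −1: 2038 is a Miller–Rabin witness and 40301 is composite.
The smallest witness among the given bases is 2.

2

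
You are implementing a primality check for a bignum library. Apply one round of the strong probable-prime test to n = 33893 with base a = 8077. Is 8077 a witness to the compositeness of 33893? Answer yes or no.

no

n − 1 = 33892 = 2^2 · 8473, so s = 2 and d = 8473.
x_0 = 8077^8473 mod 33893 = 10092.
x_0 is neither 1 nor 33892, so continue squaring.
x_1 = 10092^2 mod 33893 = 33892.
x_1 ≡ −1, so 8077 is not a witness.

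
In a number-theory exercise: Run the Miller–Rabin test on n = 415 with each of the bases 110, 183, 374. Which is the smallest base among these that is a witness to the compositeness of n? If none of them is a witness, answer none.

110

n − 1 = 414 = 2^1 · 207, so s = 1 and d = 207.
Base 110: x_0 = 110^207 mod 415 = 65. x_0 ∉ {1, 414} and s = 1, so 110 is a Miller–Rabin witness and 415 is composite.
Base 183: x_0 = 183^207 mod 415 = 372. x_0 ∉ {1, 414} and s = 1, so 183 is a Miller–Rabin witness and 415 is composite.
Base 374: x_0 = 374^207 mod 415 = 394. x_0 ∉ {1, 414} and s = 1, so 374 is a Miller–Rabin witness and 415 is composite.
The smallest witness among the given bases is 110.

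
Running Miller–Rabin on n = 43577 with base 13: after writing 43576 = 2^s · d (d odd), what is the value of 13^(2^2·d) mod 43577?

n − 1 = 43576 = 2^3 · 5447, so s = 3 and d = 5447.
x_0 = 13^5447 mod 43577 = 43576.
x_1 = 43576^2 mod 43577 = 1.
x_2 = 1^2 mod 43577 = 1.

1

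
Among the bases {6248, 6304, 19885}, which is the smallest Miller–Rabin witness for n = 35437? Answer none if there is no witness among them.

none

n − 1 = 35436 = 2^2 · 8859, so s = 2 and d = 8859.
Base 6248: x_0 = 6248^8859 mod 35437 = 35436. x_0 = 35436 ≡ −1, so 6248 is not a witness.
Base 6304: x_0 = 6304^8859 mod 35437 = 14670. x_0 is neither 1 nor 35436, so continue squaring. x_1 = 14670^2 mod 35437 = 35436. x_1 ≡ −1, so 6304 is not a witness.
Base 19885: x_0 = 19885^8859 mod 35437 = 35436. x_0 = 35436 ≡ −1, so 19885 is not a witness.
No listed base is a witness for 35437.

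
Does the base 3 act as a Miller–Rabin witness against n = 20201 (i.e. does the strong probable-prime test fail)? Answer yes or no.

no

n − 1 = 20200 = 2^3 · 2525, so s = 3 and d = 2525.
x_0 = 3^2525 mod 20201 = 3312.
x_0 is neither 1 nor 20200, so continue squaring.
x_1 = 3312^2 mod 20201 = 201.
x_2 = 201^2 mod 20201 = 20200.
x_2 ≡ −1, so 3 is not a witness.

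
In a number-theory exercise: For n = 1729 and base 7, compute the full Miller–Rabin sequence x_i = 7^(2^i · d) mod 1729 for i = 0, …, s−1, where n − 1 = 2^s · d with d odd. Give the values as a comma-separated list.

n − 1 = 1728 = 2^6 · 27, so s = 6 and d = 27.
x_0 = 7^27 mod 1729 = 343.
x_1 = 343^2 mod 1729 = 77.
x_2 = 77^2 mod 1729 = 742.
x_3 = 742^2 mod 1729 = 742.
x_4 = 742^2 mod 1729 = 742.
x_5 = 742^2 mod 1729 = 742.

343, 77, 742, 742, 742, 742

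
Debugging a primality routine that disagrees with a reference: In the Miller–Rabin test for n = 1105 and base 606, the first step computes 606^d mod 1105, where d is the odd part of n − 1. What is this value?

996

n − 1 = 1104 = 2^4 · 69, so s = 4 and d = 69.
Repeated squaring mod 1105: 606^1 ≡ 606, 606^2 ≡ 376, 606^4 ≡ 1041, 606^8 ≡ 781, 606^16 ≡ 1, 606^32 ≡ 1, 606^64 ≡ 1.
69 = 64 + 4 + 1, so 606^69 ≡ 1·1041·606 ≡ 996 (mod 1105).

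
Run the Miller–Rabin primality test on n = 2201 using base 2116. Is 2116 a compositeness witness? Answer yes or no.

no

n − 1 = 2200 = 2^3 · 275, so s = 3 and d = 275.
x_0 = 2116^275 mod 2201 = 1.
x_0 = 1, so 2116 is not a witness.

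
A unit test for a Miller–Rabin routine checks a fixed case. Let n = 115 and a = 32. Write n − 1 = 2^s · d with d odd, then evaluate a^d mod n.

n − 1 = 114 = 2^1 · 57, so s = 1 and d = 57.
32^57 mod 115 = 12.

12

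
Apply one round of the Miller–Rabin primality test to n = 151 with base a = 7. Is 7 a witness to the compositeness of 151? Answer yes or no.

n − 1 = 150 = 2^1 · 75, so s = 1 and d = 75.
x_0 = 7^75 mod 151 = 150.
x_0 = 150 ≡ −1, so 7 is not a witness.

no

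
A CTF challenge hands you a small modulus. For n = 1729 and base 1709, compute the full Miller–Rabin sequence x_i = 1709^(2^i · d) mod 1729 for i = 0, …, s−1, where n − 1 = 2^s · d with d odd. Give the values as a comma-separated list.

645, 1065, 1, 1, 1, 1

n − 1 = 1728 = 2^6 · 27, so s = 6 and d = 27.
x_0 = 1709^27 mod 1729 = 645.
x_1 = 645^2 mod 1729 = 1065.
x_2 = 1065^2 mod 1729 = 1.
x_3 = 1^2 mod 1729 = 1.
x_4 = 1^2 mod 1729 = 1.
x_5 = 1^2 mod 1729 = 1.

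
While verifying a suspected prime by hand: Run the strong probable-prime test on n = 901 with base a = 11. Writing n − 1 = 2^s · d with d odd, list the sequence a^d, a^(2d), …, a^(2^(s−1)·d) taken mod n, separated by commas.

623, 699

n − 1 = 900 = 2^2 · 225, so s = 2 and d = 225.
x_0 = 11^225 mod 901 = 623.
x_1 = 623^2 mod 901 = 699.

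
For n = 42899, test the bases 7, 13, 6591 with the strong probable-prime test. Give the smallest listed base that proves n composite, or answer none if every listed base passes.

none

n − 1 = 42898 = 2^1 · 21449, so s = 1 and d = 21449.
Base 7: x_0 = 7^21449 mod 42899 = 1. x_0 = 1, so 7 is not a witness.
Base 13: x_0 = 13^21449 mod 42899 = 1. x_0 = 1, so 13 is not a witness.
Base 6591: x_0 = 6591^21449 mod 42899 = 1. x_0 = 1, so 6591 is not a witness.
No listed base is a witness for 42899.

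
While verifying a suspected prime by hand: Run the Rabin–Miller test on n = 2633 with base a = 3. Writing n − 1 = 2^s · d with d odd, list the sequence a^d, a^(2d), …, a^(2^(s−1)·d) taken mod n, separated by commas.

1748, 1224, 2632

n − 1 = 2632 = 2^3 · 329, so s = 3 and d = 329.
x_0 = 3^329 mod 2633 = 1748.
x_1 = 1748^2 mod 2633 = 1224.
x_2 = 1224^2 mod 2633 = 2632.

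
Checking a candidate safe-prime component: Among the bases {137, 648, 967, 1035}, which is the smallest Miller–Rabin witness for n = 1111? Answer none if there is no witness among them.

648

n − 1 = 1110 = 2^1 · 555, so s = 1 and d = 555.
Base 137: x_0 = 137^555 mod 1111 = 1. x_0 = 1, so 137 is not a witness.
Base 648: x_0 = 648^555 mod 1111 = 142. x_0 ∉ {1, 1110} and s = 1, so 648 is a Miller–Rabin witness and 1111 is composite.
Base 967: x_0 = 967^555 mod 1111 = 87. x_0 ∉ {1, 1110} and s = 1, so 967 is a Miller–Rabin witness and 1111 is composite.
Base 1035: x_0 = 1035^555 mod 1111 = 1046. x_0 ∉ {1, 1110} and s = 1, so 1035 is a Miller–Rabin witness and 1111 is composite.
The smallest witness among the given bases is 648.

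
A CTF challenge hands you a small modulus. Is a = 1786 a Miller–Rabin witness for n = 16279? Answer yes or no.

yes

n − 1 = 16278 = 2^1 · 8139, so s = 1 and d = 8139.
x_0 = 1786^8139 mod 16279 = 3680.
x_0 ∉ {1, 16278} and s = 1, so 1786 is a Miller–Rabin witness and 16279 is composite.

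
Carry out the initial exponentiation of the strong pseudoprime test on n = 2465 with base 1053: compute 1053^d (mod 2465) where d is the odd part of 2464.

n − 1 = 2464 = 2^5 · 77, so s = 5 and d = 77.
Repeated squaring mod 2465: 1053^1 ≡ 1053, 1053^2 ≡ 2024, 1053^4 ≡ 2211, 1053^8 ≡ 426, 1053^16 ≡ 1531, 1053^32 ≡ 2211, 1053^64 ≡ 426.
77 = 64 + 8 + 4 + 1, so 1053^77 ≡ 426·426·2211·1053 ≡ 1478 (mod 2465).

1478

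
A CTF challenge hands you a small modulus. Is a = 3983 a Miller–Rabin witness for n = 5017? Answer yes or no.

n − 1 = 5016 = 2^3 · 627, so s = 3 and d = 627.
Repeated squaring mod 5017: 3983^1 ≡ 3983, 3983^2 ≡ 535, 3983^4 ≡ 256, 3983^8 ≡ 315, 3983^16 ≡ 3902, 3983^32 ≡ 4026, 3983^64 ≡ 3766, 3983^128 ≡ 4714, 3983^256 ≡ 1503, 3983^512 ≡ 1359.
627 = 512 + 64 + 32 + 16 + 2 + 1, so 3983^627 ≡ 1359·3766·4026·3902·535·3983 ≡ 379 (mod 5017).
x_0 = 3983^627 mod 5017 = 379.
x_0 is neither 1 nor 5016, so continue squaring.
x_1 = 379^2 mod 5017 = 3165.
x_2 = 3165^2 mod 5017 = 3293.
Reached i = s−1 = 2 without hitting −1: 3983 is a Miller–Rabin witness and 5017 is composite.

yes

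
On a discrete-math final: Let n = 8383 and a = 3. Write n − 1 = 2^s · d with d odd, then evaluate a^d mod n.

n − 1 = 8382 = 2^1 · 4191, so s = 1 and d = 4191.
Repeated squaring mod 8383: 3^1 ≡ 3, 3^2 ≡ 9, 3^4 ≡ 81, 3^8 ≡ 6561, 3^16 ≡ 16, 3^32 ≡ 256, 3^64 ≡ 6855, 3^128 ≡ 4310, 3^256 ≡ 7755, 3^512 ≡ 383, 3^1024 ≡ 4178, 3^2048 ≡ 2278, 3^4096 ≡ 207.
4191 = 4096 + 64 + 16 + 8 + 4 + 2 + 1, so 3^4191 ≡ 207·6855·16·6561·81·9·3 ≡ 2668 (mod 8383).

2668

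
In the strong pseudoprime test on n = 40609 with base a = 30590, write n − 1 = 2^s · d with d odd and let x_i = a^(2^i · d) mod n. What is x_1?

n − 1 = 40608 = 2^5 · 1269, so s = 5 and d = 1269.
x_0 = 30590^1269 mod 40609 = 13399.
x_1 = 13399^2 mod 40609 = 812.

812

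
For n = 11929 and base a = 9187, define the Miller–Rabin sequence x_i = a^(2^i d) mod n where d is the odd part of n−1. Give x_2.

n − 1 = 11928 = 2^3 · 1491, so s = 3 and d = 1491.
x_0 = 9187^1491 mod 11929 = 3319.
x_1 = 3319^2 mod 11929 = 5294.
x_2 = 5294^2 mod 11929 = 5215.

5215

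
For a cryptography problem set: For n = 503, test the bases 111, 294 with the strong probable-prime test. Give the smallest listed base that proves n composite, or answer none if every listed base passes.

none

n − 1 = 502 = 2^1 · 251, so s = 1 and d = 251.
Base 111: x_0 = 111^251 mod 503 = 502. x_0 = 502 ≡ −1, so 111 is not a witness.
Base 294: x_0 = 294^251 mod 503 = 1. x_0 = 1, so 294 is not a witness.
No listed base is a witness for 503.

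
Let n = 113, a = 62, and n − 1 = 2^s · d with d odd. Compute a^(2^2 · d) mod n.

112

n − 1 = 112 = 2^4 · 7, so s = 4 and d = 7.
x_0 = 62^7 mod 113 = 44.
x_1 = 44^2 mod 113 = 15.
x_2 = 15^2 mod 113 = 112.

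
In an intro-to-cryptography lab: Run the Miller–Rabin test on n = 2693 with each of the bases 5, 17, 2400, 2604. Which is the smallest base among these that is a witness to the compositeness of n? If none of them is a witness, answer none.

none

n − 1 = 2692 = 2^2 · 673, so s = 2 and d = 673.
Base 5: x_0 = 5^673 mod 2693 = 1834. x_0 is neither 1 nor 2692, so continue squaring. x_1 = 1834^2 mod 2693 = 2692. x_1 ≡ −1, so 5 is not a witness.
Base 17: x_0 = 17^673 mod 2693 = 859. x_0 is neither 1 nor 2692, so continue squaring. x_1 = 859^2 mod 2693 = 2692. x_1 ≡ −1, so 17 is not a witness.
Base 2400: x_0 = 2400^673 mod 2693 = 2692. x_0 = 2692 ≡ −1, so 2400 is not a witness.
Base 2604: x_0 = 2604^673 mod 2693 = 859. x_0 is neither 1 nor 2692, so continue squaring. x_1 = 859^2 mod 2693 = 2692. x_1 ≡ −1, so 2604 is not a witness.
No listed base is a witness for 2693.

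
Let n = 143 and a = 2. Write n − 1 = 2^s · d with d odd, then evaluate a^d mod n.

46

n − 1 = 142 = 2^1 · 71, so s = 1 and d = 71.
2^71 mod 143 = 46.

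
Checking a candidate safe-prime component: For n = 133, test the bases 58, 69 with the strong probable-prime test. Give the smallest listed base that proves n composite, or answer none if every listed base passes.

none

n − 1 = 132 = 2^2 · 33, so s = 2 and d = 33.
Base 58: x_0 = 58^33 mod 133 = 1. x_0 = 1, so 58 is not a witness.
Base 69: x_0 = 69^33 mod 133 = 132. x_0 = 132 ≡ −1, so 69 is not a witness.
No listed base is a witness for 133.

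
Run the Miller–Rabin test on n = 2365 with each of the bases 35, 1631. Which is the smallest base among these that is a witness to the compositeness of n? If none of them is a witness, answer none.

35

n − 1 = 2364 = 2^2 · 591, so s = 2 and d = 591.
Base 35: x_0 = 35^591 mod 2365 = 90. x_0 is neither 1 nor 2364, so continue squaring. x_1 = 90^2 mod 2365 = 1005. Reached i = s−1 = 1 without hitting −1: 35 is a Miller–Rabin witness and 2365 is composite.
Base 1631: x_0 = 1631^591 mod 2365 = 1521. x_0 is neither 1 nor 2364, so continue squaring. x_1 = 1521^2 mod 2365 = 471. Reached i = s−1 = 1 without hitting −1: 1631 is a Miller–Rabin witness and 2365 is composite.
The smallest witness among the given bases is 35.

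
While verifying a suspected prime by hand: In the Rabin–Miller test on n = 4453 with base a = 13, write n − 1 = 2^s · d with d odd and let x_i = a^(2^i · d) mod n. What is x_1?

733

n − 1 = 4452 = 2^2 · 1113, so s = 2 and d = 1113.
Repeated squaring mod 4453: 13^1 ≡ 13, 13^2 ≡ 169, 13^4 ≡ 1843, 13^8 ≡ 3463, 13^16 ≡ 440, 13^32 ≡ 2121, 13^64 ≡ 1111, 13^128 ≡ 840, 13^256 ≡ 2026, 13^512 ≡ 3463, 13^1024 ≡ 440.
1113 = 1024 + 64 + 16 + 8 + 1, so 13^1113 ≡ 440·1111·440·3463·13 ≡ 855 (mod 4453).
x_0 = 855.
x_1 = 855^2 mod 4453 = 733.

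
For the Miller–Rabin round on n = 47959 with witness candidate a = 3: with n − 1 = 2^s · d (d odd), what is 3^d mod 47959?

n − 1 = 47958 = 2^1 · 23979, so s = 1 and d = 23979.
3^23979 mod 47959 = 17106.

17106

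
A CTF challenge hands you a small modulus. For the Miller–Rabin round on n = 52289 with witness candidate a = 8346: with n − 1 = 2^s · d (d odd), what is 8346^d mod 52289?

n − 1 = 52288 = 2^6 · 817, so s = 6 and d = 817.
8346^817 mod 52289 = 13190.

13190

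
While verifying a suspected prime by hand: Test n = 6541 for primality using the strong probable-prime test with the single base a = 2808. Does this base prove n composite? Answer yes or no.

yes

n − 1 = 6540 = 2^2 · 1635, so s = 2 and d = 1635.
x_0 = 2808^1635 mod 6541 = 5333.
x_0 is neither 1 nor 6540, so continue squaring.
x_1 = 5333^2 mod 6541 = 621.
Reached i = s−1 = 1 without hitting −1: 2808 is a Miller–Rabin witness and 6541 is composite.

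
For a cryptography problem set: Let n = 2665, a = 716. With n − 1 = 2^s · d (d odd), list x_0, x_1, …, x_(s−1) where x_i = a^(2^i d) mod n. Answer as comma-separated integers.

261, 1496, 2081

n − 1 = 2664 = 2^3 · 333, so s = 3 and d = 333.
x_0 = 716^333 mod 2665 = 261.
x_1 = 261^2 mod 2665 = 1496.
x_2 = 1496^2 mod 2665 = 2081.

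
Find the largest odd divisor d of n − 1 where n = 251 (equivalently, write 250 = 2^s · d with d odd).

125

Halving: 250 → 125; 125 is odd.
So 250 = 2^1 · 125.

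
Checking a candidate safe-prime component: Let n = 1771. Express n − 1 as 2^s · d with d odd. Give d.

885

Halving: 1770 → 885; 885 is odd.
So 1770 = 2^1 · 885.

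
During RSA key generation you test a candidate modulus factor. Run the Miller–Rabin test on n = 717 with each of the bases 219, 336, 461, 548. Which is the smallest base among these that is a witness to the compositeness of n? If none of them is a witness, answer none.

219

n − 1 = 716 = 2^2 · 179, so s = 2 and d = 179.
Base 219: x_0 = 219^179 mod 717 = 177. x_0 is neither 1 nor 716, so continue squaring. x_1 = 177^2 mod 717 = 498. Reached i = s−1 = 1 without hitting −1: 219 is a Miller–Rabin witness and 717 is composite.
Base 336: x_0 = 336^179 mod 717 = 57. x_0 is neither 1 nor 716, so continue squaring. x_1 = 57^2 mod 717 = 381. Reached i = s−1 = 1 without hitting −1: 336 is a Miller–Rabin witness and 717 is composite.
Base 461: x_0 = 461^179 mod 717 = 701. x_0 is neither 1 nor 716, so continue squaring. x_1 = 701^2 mod 717 = 256. Reached i = s−1 = 1 without hitting −1: 461 is a Miller–Rabin witness and 717 is composite.
Base 548: x_0 = 548^179 mod 717 = 491. x_0 is neither 1 nor 716, so continue squaring. x_1 = 491^2 mod 717 = 169. Reached i = s−1 = 1 without hitting −1: 548 is a Miller–Rabin witness and 717 is composite.
The smallest witness among the given bases is 219.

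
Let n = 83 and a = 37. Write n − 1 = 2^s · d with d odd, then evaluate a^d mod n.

n − 1 = 82 = 2^1 · 41, so s = 1 and d = 41.
By repeated squaring, 37^41 ≡ 1 (mod 83).

1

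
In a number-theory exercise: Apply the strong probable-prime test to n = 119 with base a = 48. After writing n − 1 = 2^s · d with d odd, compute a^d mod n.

n − 1 = 118 = 2^1 · 59, so s = 1 and d = 59.
Repeated squaring mod 119: 48^1 ≡ 48, 48^2 ≡ 43, 48^4 ≡ 64, 48^8 ≡ 50, 48^16 ≡ 1, 48^32 ≡ 1.
59 = 32 + 16 + 8 + 2 + 1, so 48^59 ≡ 1·1·50·43·48 ≡ 27 (mod 119).

27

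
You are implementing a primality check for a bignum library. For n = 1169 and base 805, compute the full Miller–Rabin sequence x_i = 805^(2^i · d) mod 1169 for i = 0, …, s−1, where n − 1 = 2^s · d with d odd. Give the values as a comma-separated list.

n − 1 = 1168 = 2^4 · 73, so s = 4 and d = 73.
x_0 = 805^73 mod 1169 = 798.
x_1 = 798^2 mod 1169 = 868.
x_2 = 868^2 mod 1169 = 588.
x_3 = 588^2 mod 1169 = 889.

798, 868, 588, 889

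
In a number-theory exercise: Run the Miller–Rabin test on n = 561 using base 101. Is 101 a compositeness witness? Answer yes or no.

no

n − 1 = 560 = 2^4 · 35, so s = 4 and d = 35.
By repeated squaring, 101^35 ≡ 560 (mod 561).
x_0 = 101^35 mod 561 = 560.
x_0 = 560 ≡ −1, so 101 is not a witness.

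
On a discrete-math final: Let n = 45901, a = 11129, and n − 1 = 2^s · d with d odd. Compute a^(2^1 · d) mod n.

n − 1 = 45900 = 2^2 · 11475, so s = 2 and d = 11475.
x_0 = 11129^11475 mod 45901 = 37739.
x_1 = 37739^2 mod 45901 = 15893.

15893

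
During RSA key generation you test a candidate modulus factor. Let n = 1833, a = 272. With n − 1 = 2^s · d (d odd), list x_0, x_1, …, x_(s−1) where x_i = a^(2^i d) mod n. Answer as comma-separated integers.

n − 1 = 1832 = 2^3 · 229, so s = 3 and d = 229.
x_0 = 272^229 mod 1833 = 155.
x_1 = 155^2 mod 1833 = 196.
x_2 = 196^2 mod 1833 = 1756.

155, 196, 1756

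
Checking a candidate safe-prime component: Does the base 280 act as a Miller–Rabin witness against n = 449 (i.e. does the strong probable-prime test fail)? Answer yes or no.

n − 1 = 448 = 2^6 · 7, so s = 6 and d = 7.
x_0 = 280^7 mod 449 = 350.
x_0 is neither 1 nor 448, so continue squaring.
x_1 = 350^2 mod 449 = 372.
x_2 = 372^2 mod 449 = 92.
x_3 = 92^2 mod 449 = 382.
x_4 = 382^2 mod 449 = 448.
x_4 ≡ −1, so 280 is not a witness.

no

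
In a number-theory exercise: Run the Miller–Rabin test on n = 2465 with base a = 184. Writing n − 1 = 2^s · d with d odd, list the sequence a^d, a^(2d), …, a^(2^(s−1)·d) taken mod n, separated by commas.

n − 1 = 2464 = 2^5 · 77, so s = 5 and d = 77.
x_0 = 184^77 mod 2465 = 2419.
x_1 = 2419^2 mod 2465 = 2116.
x_2 = 2116^2 mod 2465 = 1016.
x_3 = 1016^2 mod 2465 = 1886.
x_4 = 1886^2 mod 2465 = 1.

2419, 2116, 1016, 1886, 1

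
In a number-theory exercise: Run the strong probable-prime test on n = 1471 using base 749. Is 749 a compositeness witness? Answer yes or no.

no

n − 1 = 1470 = 2^1 · 735, so s = 1 and d = 735.
x_0 = 749^735 mod 1471 = 1470.
x_0 = 1470 ≡ −1, so 749 is not a witness.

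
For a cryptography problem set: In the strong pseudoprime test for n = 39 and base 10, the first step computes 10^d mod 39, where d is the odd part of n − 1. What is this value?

10

n − 1 = 38 = 2^1 · 19, so s = 1 and d = 19.
10^19 mod 39 = 10.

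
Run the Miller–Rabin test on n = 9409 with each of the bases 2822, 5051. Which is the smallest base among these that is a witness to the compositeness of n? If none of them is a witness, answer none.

5051

n − 1 = 9408 = 2^6 · 147, so s = 6 and d = 147.
Base 2822: x_0 = 2822^147 mod 9409 = 6840. x_0 is neither 1 nor 9408, so continue squaring. x_1 = 6840^2 mod 9409 = 4052. x_2 = 4052^2 mod 9409 = 9408. x_2 ≡ −1, so 2822 is not a witness.
Base 5051: x_0 = 5051^147 mod 9409 = 8290. x_0 is neither 1 nor 9408, so continue squaring. x_1 = 8290^2 mod 9409 = 764. x_2 = 764^2 mod 9409 = 338. x_3 = 338^2 mod 9409 = 1336. x_4 = 1336^2 mod 9409 = 6595. x_5 = 6595^2 mod 9409 = 5627. Reached i = s−1 = 5 without hitting −1: 5051 is a Miller–Rabin witness and 9409 is composite.
The smallest witness among the given bases is 5051.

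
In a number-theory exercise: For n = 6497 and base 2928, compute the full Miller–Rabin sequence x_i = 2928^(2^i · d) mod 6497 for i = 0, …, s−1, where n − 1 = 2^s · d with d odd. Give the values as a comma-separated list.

4225, 3366, 5685, 3147, 2181

n − 1 = 6496 = 2^5 · 203, so s = 5 and d = 203.
x_0 = 2928^203 mod 6497 = 4225.
x_1 = 4225^2 mod 6497 = 3366.
x_2 = 3366^2 mod 6497 = 5685.
x_3 = 5685^2 mod 6497 = 3147.
x_4 = 3147^2 mod 6497 = 2181.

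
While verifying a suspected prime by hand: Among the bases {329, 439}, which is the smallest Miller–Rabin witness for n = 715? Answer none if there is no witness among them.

none

n − 1 = 714 = 2^1 · 357, so s = 1 and d = 357.
Base 329: x_0 = 329^357 mod 715 = 714. x_0 = 714 ≡ −1, so 329 is not a witness.
Base 439: x_0 = 439^357 mod 715 = 714. x_0 = 714 ≡ −1, so 439 is not a witness.
No listed base is a witness for 715.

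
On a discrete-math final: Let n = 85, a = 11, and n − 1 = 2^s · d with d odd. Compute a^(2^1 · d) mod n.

66

n − 1 = 84 = 2^2 · 21, so s = 2 and d = 21.
x_0 = 11^21 mod 85 = 61.
x_1 = 61^2 mod 85 = 66.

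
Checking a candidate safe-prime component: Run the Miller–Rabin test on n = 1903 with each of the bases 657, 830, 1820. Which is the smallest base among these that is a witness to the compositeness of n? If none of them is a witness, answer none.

657

n − 1 = 1902 = 2^1 · 951, so s = 1 and d = 951.
Base 657: x_0 = 657^951 mod 1903 = 1790. x_0 ∉ {1, 1902} and s = 1, so 657 is a Miller–Rabin witness and 1903 is composite.
Base 830: x_0 = 830^951 mod 1903 = 60. x_0 ∉ {1, 1902} and s = 1, so 830 is a Miller–Rabin witness and 1903 is composite.
Base 1820: x_0 = 1820^951 mod 1903 = 1028. x_0 ∉ {1, 1902} and s = 1, so 1820 is a Miller–Rabin witness and 1903 is composite.
The smallest witness among the given bases is 657.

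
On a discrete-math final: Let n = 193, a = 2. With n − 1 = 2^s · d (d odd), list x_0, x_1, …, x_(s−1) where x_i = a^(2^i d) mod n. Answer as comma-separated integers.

n − 1 = 192 = 2^6 · 3, so s = 6 and d = 3.
x_0 = 2^3 mod 193 = 8.
x_1 = 8^2 mod 193 = 64.
x_2 = 64^2 mod 193 = 43.
x_3 = 43^2 mod 193 = 112.
x_4 = 112^2 mod 193 = 192.
x_5 = 192^2 mod 193 = 1.

8, 64, 43, 112, 192, 1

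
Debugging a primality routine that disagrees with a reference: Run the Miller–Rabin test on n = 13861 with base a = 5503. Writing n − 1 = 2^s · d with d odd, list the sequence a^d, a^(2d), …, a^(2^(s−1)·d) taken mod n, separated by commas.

n − 1 = 13860 = 2^2 · 3465, so s = 2 and d = 3465.
x_0 = 5503^3465 mod 13861 = 10204.
x_1 = 10204^2 mod 13861 = 11645.

10204, 11645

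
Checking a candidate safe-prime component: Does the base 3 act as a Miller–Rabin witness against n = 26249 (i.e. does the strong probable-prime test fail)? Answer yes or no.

n − 1 = 26248 = 2^3 · 3281, so s = 3 and d = 3281.
x_0 = 3^3281 mod 26249 = 4977.
x_0 is neither 1 nor 26248, so continue squaring.
x_1 = 4977^2 mod 26249 = 17722.
x_2 = 17722^2 mod 26249 = 26248.
x_2 ≡ −1, so 3 is not a witness.

no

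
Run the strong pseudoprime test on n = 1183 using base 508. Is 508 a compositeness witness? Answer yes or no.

n − 1 = 1182 = 2^1 · 591, so s = 1 and d = 591.
x_0 = 508^591 mod 1183 = 1.
x_0 = 1, so 508 is not a witness.

no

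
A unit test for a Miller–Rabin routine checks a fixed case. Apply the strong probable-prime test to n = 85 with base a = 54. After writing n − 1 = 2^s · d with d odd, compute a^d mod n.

n − 1 = 84 = 2^2 · 21, so s = 2 and d = 21.
54^21 mod 85 = 39.

39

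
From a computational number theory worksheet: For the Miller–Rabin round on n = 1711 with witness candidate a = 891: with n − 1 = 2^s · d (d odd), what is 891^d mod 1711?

878

n − 1 = 1710 = 2^1 · 855, so s = 1 and d = 855.
By repeated squaring, 891^855 ≡ 878 (mod 1711).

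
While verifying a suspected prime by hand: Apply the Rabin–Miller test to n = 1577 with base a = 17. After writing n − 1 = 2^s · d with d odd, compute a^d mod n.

n − 1 = 1576 = 2^3 · 197, so s = 3 and d = 197.
17^197 mod 1577 = 1320.

1320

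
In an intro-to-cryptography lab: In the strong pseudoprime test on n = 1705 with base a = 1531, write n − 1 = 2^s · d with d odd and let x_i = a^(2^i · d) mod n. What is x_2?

n − 1 = 1704 = 2^3 · 213, so s = 3 and d = 213.
Repeated squaring mod 1705: 1531^1 ≡ 1531, 1531^2 ≡ 1291, 1531^4 ≡ 896, 1531^8 ≡ 1466, 1531^16 ≡ 856, 1531^32 ≡ 1291, 1531^64 ≡ 896, 1531^128 ≡ 1466.
213 = 128 + 64 + 16 + 4 + 1, so 1531^213 ≡ 1466·896·856·896·1531 ≡ 426 (mod 1705).
x_0 = 426.
x_1 = 426^2 mod 1705 = 746.
x_2 = 746^2 mod 1705 = 686.

686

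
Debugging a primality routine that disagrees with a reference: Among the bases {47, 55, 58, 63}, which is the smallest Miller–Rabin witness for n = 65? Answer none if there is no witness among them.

n − 1 = 64 = 2^6 · 1, so s = 6 and d = 1.
Base 47: x_0 = 47^1 mod 65 = 47. x_0 is neither 1 nor 64, so continue squaring. x_1 = 47^2 mod 65 = 64. x_1 ≡ −1, so 47 is not a witness.
Base 55: x_0 = 55^1 mod 65 = 55. x_0 is neither 1 nor 64, so continue squaring. x_1 = 55^2 mod 65 = 35. x_2 = 35^2 mod 65 = 55. x_3 = 55^2 mod 65 = 35. x_4 = 35^2 mod 65 = 55. x_5 = 55^2 mod 65 = 35. Reached i = s−1 = 5 without hitting −1: 55 is a Miller–Rabin witness and 65 is composite.
Base 58: x_0 = 58^1 mod 65 = 58. x_0 is neither 1 nor 64, so continue squaring. x_1 = 58^2 mod 65 = 49. x_2 = 49^2 mod 65 = 61. x_3 = 61^2 mod 65 = 16. x_4 = 16^2 mod 65 = 61. x_5 = 61^2 mod 65 = 16. Reached i = s−1 = 5 without hitting −1: 58 is a Miller–Rabin witness and 65 is composite.
Base 63: x_0 = 63^1 mod 65 = 63. x_0 is neither 1 nor 64, so continue squaring. x_1 = 63^2 mod 65 = 4. x_2 = 4^2 mod 65 = 16. x_3 = 16^2 mod 65 = 61. x_4 = 61^2 mod 65 = 16. x_5 = 16^2 mod 65 = 61. Reached i = s−1 = 5 without hitting −1: 63 is a Miller–Rabin witness and 65 is composite.
The smallest witness among the given bases is 55.

55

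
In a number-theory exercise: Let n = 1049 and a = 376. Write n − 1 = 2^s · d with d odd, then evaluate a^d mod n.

n − 1 = 1048 = 2^3 · 131, so s = 3 and d = 131.
376^131 mod 1049 = 588.

588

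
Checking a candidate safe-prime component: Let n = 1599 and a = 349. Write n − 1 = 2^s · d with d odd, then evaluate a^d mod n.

n − 1 = 1598 = 2^1 · 799, so s = 1 and d = 799.
349^799 mod 1599 = 535.

535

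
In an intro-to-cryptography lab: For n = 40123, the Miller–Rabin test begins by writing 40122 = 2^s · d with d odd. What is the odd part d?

Halving: 40122 → 20061; 20061 is odd.
So 40122 = 2^1 · 20061.

20061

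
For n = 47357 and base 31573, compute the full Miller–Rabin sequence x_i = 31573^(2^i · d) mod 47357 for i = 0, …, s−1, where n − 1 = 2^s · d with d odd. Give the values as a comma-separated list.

31248, 30878

n − 1 = 47356 = 2^2 · 11839, so s = 2 and d = 11839.
x_0 = 31573^11839 mod 47357 = 31248.
x_1 = 31248^2 mod 47357 = 30878.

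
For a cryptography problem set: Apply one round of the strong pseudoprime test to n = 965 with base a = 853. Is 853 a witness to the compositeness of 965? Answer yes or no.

no

n − 1 = 964 = 2^2 · 241, so s = 2 and d = 241.
Repeated squaring mod 965: 853^1 ≡ 853, 853^2 ≡ 964, 853^4 ≡ 1, 853^8 ≡ 1, 853^16 ≡ 1, 853^32 ≡ 1, 853^64 ≡ 1, 853^128 ≡ 1.
241 = 128 + 64 + 32 + 16 + 1, so 853^241 ≡ 1·1·1·1·853 ≡ 853 (mod 965).
x_0 = 853^241 mod 965 = 853.
x_0 is neither 1 nor 964, so continue squaring.
x_1 = 853^2 mod 965 = 964.
x_1 ≡ −1, so 853 is not a witness.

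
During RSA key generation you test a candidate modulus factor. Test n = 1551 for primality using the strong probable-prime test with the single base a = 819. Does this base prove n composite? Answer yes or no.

yes

n − 1 = 1550 = 2^1 · 775, so s = 1 and d = 775.
x_0 = 819^775 mod 1551 = 837.
x_0 ∉ {1, 1550} and s = 1, so 819 is a Miller–Rabin witness and 1551 is composite.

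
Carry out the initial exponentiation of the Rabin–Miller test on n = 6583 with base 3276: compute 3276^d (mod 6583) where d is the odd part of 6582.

n − 1 = 6582 = 2^1 · 3291, so s = 1 and d = 3291.
By repeated squaring, 3276^3291 ≡ 5045 (mod 6583).

5045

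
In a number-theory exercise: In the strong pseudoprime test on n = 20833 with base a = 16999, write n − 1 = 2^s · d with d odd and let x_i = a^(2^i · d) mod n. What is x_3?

12881

n − 1 = 20832 = 2^5 · 651, so s = 5 and d = 651.
x_0 = 16999^651 mod 20833 = 7461.
x_1 = 7461^2 mod 20833 = 745.
x_2 = 745^2 mod 20833 = 13367.
x_3 = 13367^2 mod 20833 = 12881.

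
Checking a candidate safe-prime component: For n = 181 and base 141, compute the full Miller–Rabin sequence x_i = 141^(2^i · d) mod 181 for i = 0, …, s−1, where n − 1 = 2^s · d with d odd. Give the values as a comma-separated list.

n − 1 = 180 = 2^2 · 45, so s = 2 and d = 45.
x_0 = 141^45 mod 181 = 162.
x_1 = 162^2 mod 181 = 180.

162, 180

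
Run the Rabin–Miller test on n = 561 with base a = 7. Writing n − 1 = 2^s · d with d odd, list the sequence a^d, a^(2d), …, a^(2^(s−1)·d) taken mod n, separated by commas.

n − 1 = 560 = 2^4 · 35, so s = 4 and d = 35.
x_0 = 7^35 mod 561 = 241.
x_1 = 241^2 mod 561 = 298.
x_2 = 298^2 mod 561 = 166.
x_3 = 166^2 mod 561 = 67.

241, 298, 166, 67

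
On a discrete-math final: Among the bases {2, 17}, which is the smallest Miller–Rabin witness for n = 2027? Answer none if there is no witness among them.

none

n − 1 = 2026 = 2^1 · 1013, so s = 1 and d = 1013.
Base 2: x_0 = 2^1013 mod 2027 = 2026. x_0 = 2026 ≡ −1, so 2 is not a witness.
Base 17: x_0 = 17^1013 mod 2027 = 1. x_0 = 1, so 17 is not a witness.
No listed base is a witness for 2027.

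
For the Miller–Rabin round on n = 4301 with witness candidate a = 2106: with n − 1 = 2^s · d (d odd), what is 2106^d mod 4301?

n − 1 = 4300 = 2^2 · 1075, so s = 2 and d = 1075.
2106^1075 mod 4301 = 485.

485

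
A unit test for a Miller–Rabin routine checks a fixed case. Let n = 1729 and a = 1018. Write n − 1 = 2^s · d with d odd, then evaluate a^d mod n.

n − 1 = 1728 = 2^6 · 27, so s = 6 and d = 27.
1018^27 mod 1729 = 818.

818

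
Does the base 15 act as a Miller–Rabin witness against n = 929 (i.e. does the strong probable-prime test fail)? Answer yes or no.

n − 1 = 928 = 2^5 · 29, so s = 5 and d = 29.
By repeated squaring, 15^29 ≡ 388 (mod 929).
x_0 = 15^29 mod 929 = 388.
x_0 is neither 1 nor 928, so continue squaring.
x_1 = 388^2 mod 929 = 46.
x_2 = 46^2 mod 929 = 258.
x_3 = 258^2 mod 929 = 605.
x_4 = 605^2 mod 929 = 928.
x_4 ≡ −1, so 15 is not a witness.

no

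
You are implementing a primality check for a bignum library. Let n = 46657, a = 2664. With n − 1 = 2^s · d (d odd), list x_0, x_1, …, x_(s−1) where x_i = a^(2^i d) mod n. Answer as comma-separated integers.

n − 1 = 46656 = 2^6 · 729, so s = 6 and d = 729.
x_0 = 2664^729 mod 46657 = 40663.
x_1 = 40663^2 mod 46657 = 2146.
x_2 = 2146^2 mod 46657 = 32930.
x_3 = 32930^2 mod 46657 = 29563.
x_4 = 29563^2 mod 46657 = 38702.
x_5 = 38702^2 mod 46657 = 15133.

40663, 2146, 32930, 29563, 38702, 15133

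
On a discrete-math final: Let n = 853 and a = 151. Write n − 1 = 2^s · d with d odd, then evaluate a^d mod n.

852

n − 1 = 852 = 2^2 · 213, so s = 2 and d = 213.
By repeated squaring, 151^213 ≡ 852 (mod 853).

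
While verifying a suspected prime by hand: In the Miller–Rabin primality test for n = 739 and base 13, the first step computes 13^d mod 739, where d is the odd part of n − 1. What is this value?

738

n − 1 = 738 = 2^1 · 369, so s = 1 and d = 369.
13^369 mod 739 = 738.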